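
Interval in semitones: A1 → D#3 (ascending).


Solution.
Absolute semitone position = octave×12 + chromatic position
A1: 1×12 + 9 = 21
D#3: 3×12 + 3 = 39
Difference = 39 - 21 = 18
= 18 semitones


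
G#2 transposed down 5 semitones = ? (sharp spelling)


G#2: chromatic position 8 in octave 2 → absolute = 2×12 + 8 = 32
Transpose down 5: 32 - 5 = 27
27 = 2×12 + 3 → D# in octave 2
Result = D#2


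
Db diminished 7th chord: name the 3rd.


Diminished 7th chord = root + minor 3rd + diminished 5th + diminished 7th
Seventh chords stack in thirds, so the letter names are D-F-A-C
Root: Db
Minor 3rd above Db: Fb
Diminished 5th above Db: Abb
Diminished 7th above Db: Cbb
The 3rd = Fb


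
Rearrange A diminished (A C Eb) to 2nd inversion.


Let's work it out.
Root position: A C Eb
2nd inversion: move root and 3rd up an octave
Bass note: Eb
Notes (bottom to top) = Eb A C


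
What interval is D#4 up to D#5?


Solution.
Letter names: D → D spans 8 letter names → an octave
Semitones: D#4 → D#5 = 12 half-steps
An octave of 12 semitones is a perfect octave
= perfect octave


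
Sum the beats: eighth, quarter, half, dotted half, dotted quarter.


Solution.
Beat values:
  eighth = 0.5 beats
  quarter = 1 beat
  half = 2 beats
  dotted half = 3 beats
  dotted quarter = 1.5 beats
Sum = 0.5 + 1 + 2 + 3 + 1.5
= 8 beats


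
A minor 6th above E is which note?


A 6th spans 6 letter names, so from E we land on C
A minor 6th = 8 semitones above E
Spell C at that pitch: C
= C


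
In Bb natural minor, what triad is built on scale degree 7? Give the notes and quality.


Working:
Bb natural minor scale: Bb C Db Eb F Gb Ab
Diatonic triad on degree 7 stacks scale notes 7, 2, 4: Ab C Eb
Ab→C = 4 semitones; Ab→Eb = 7 semitones → major triad
= Ab C Eb (major)


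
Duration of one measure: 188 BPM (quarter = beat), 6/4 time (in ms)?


Step by step:
Quarter-note beat duration = 60000 / 188 ms
Beats per measure (6/4) = 6
One measure = 6 × 60000 / 188 = 360000 / 188 ms
= 1914.9 ms


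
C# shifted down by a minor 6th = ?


Working:
minor 6th: 6 letter names, 8 semitones
Letter: C - 5 → E
Pitch: C# - 8 semitones, spelled as an E → E#
= E#


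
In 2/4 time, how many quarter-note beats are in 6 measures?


Step by step:
Time signature 2/4: the bottom number 4 means the quarter note gets one count
The top number 2 means 2 quarter-note beats per measure
Total = 2 × 6 measures
= 12 quarter-note beats


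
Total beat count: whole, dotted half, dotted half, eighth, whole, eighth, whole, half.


Beat values:
  whole = 4 beats
  dotted half = 3 beats
  dotted half = 3 beats
  eighth = 0.5 beats
  whole = 4 beats
  eighth = 0.5 beats
  whole = 4 beats
  half = 2 beats
Sum = 4 + 3 + 3 + 0.5 + 4 + 0.5 + 4 + 2
= 21 beats


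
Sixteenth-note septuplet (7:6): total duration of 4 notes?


Reasoning:
Septuplet: 7 notes occupy the space of 6 sixteenth notes
Space = 6 × 1/4 = 3/2 beats
Each septuplet note = 3/2 / 7 = 3/14 beats
4 notes = 4 × 3/14 = 6/7
= 6/7 beats


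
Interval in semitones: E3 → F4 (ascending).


Reasoning:
Absolute semitone position = octave×12 + chromatic position
E3: 3×12 + 4 = 40
F4: 4×12 + 5 = 53
Difference = 53 - 40 = 13
= 13 semitones


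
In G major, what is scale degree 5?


Major scale pattern: W-W-H-W-W-W-H (2-2-1-2-2-2-1 semitones)
Starting from G:
  G + 2 semitones → A
  A + 2 semitones → B
  B + 1 semitone → C
  C + 2 semitones → D
  D + 2 semitones → E
  E + 2 semitones → F#
  F# + 1 semitone → G
Scale: G A B C D E F#
Degree 5 = D


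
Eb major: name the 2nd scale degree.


Step by step:
Major scale pattern: W-W-H-W-W-W-H (2-2-1-2-2-2-1 semitones)
Starting from Eb:
  Eb + 2 semitones → F
  F + 2 semitones → G
  G + 1 semitone → Ab
  Ab + 2 semitones → Bb
  Bb + 2 semitones → C
  C + 2 semitones → D
  D + 1 semitone → Eb
Scale: Eb F G Ab Bb C D
Degree 2 = F


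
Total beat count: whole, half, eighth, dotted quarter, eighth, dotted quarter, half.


Beat values:
  whole = 4 beats
  half = 2 beats
  eighth = 0.5 beats
  dotted quarter = 1.5 beats
  eighth = 0.5 beats
  dotted quarter = 1.5 beats
  half = 2 beats
Sum = 4 + 2 + 0.5 + 1.5 + 0.5 + 1.5 + 2
= 12 beats


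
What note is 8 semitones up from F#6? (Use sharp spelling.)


Working:
F#6: chromatic position 6 in octave 6 → absolute = 6×12 + 6 = 78
Transpose up 8: 78 + 8 = 86
86 = 7×12 + 2 → D in octave 7
Result = D7


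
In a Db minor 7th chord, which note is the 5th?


Working:
Minor 7th chord = root + minor 3rd + perfect 5th + minor 7th
Seventh chords stack in thirds, so the letter names are D-F-A-C
Root: Db
Minor 3rd above Db: Fb
Perfect 5th above Db: Ab
Minor 7th above Db: Cb
The 5th = Ab


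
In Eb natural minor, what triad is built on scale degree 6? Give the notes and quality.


Eb natural minor scale: Eb F Gb Ab Bb Cb Db
Diatonic triad on degree 6 stacks scale notes 6, 1, 3: Cb Eb Gb
Cb→Eb = 4 semitones; Cb→Gb = 7 semitones → major triad
= Cb Eb Gb (major)


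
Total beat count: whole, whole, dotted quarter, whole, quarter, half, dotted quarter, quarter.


Working:
Beat values:
  whole = 4 beats
  whole = 4 beats
  dotted quarter = 1.5 beats
  whole = 4 beats
  quarter = 1 beat
  half = 2 beats
  dotted quarter = 1.5 beats
  quarter = 1 beat
Sum = 4 + 4 + 1.5 + 4 + 1 + 2 + 1.5 + 1
= 19 beats


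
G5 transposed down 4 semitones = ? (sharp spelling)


Step by step:
G5: chromatic position 7 in octave 5 → absolute = 5×12 + 7 = 67
Transpose down 4: 67 - 4 = 63
63 = 5×12 + 3 → D# in octave 5
Result = D#5


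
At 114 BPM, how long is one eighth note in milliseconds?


Reasoning:
One quarter-note beat = 60000 / BPM = 60000 / 114 ms
Eighth note = 1/2 × quarter note
Duration = 1/2 × 60000 / 114 = 30000 / 114
= 263.2 ms


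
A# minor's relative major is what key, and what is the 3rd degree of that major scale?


Working:
The relative major shares the key signature and is a minor 3rd above the minor tonic
A minor 3rd above A# is C#
→ relative major of A# minor is C# major
C# major scale: C# D# E# F# G# A# B#
= C# major; 3rd degree = E#


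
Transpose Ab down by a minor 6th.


Step by step:
minor 6th: 6 letter names, 8 semitones
Letter: A - 5 → C
Pitch: Ab - 8 semitones, spelled as a C → C
= C


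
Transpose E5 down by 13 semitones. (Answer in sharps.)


Step by step:
E5: chromatic position 4 in octave 5 → absolute = 5×12 + 4 = 64
Transpose down 13: 64 - 13 = 51
51 = 4×12 + 3 → D# in octave 4
Result = D#4


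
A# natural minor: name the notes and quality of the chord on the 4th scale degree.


Step by step:
A# natural minor scale: A# B# C# D# E# F# G#
Diatonic triad on degree 4 stacks scale notes 4, 6, 1: D# F# A#
D#→F# = 3 semitones; D#→A# = 7 semitones → minor triad
= D# F# A# (minor)


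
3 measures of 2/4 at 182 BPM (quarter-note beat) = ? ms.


Let's work it out.
Quarter-note beat duration = 60000 / 182 ms
Beats per measure (2/4) = 2
One measure = 2 × 60000 / 182 = 120000 / 182 ms
3 measures = 3 × 120000 / 182 = 360000 / 182
= 1978.0 ms


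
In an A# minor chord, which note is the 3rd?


Working:
Minor triad = root + minor 3rd (3 semitones) + perfect 5th (7 semitones)
A triad on A# stacks thirds, so the chord tones use letter names A-C-E
Root: A#
Minor 3rd above A#: C#
Perfect 5th above A#: E#
The 3rd = C#


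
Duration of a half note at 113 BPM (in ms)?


One quarter-note beat = 60000 / BPM = 60000 / 113 ms
Half note = 2 × quarter note
Duration = 2 × 60000 / 113 = 120000 / 113
= 1061.9 ms


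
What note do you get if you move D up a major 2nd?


major 2nd: 2 letter names, 2 semitones
Letter: D + 1 → E
Pitch: D + 2 semitones, spelled as an E → E
= E


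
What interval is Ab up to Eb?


Solution.
Letter names: A → E spans 5 letter names → a 5th
Semitones: Ab → Eb = 7 half-steps
A 5th of 7 semitones is a perfect 5th
= perfect 5th


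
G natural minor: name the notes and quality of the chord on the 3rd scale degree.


G natural minor scale: G A Bb C D Eb F
Diatonic triad on degree 3 stacks scale notes 3, 5, 7: Bb D F
Bb→D = 4 semitones; Bb→F = 7 semitones → major triad
= Bb D F (major)


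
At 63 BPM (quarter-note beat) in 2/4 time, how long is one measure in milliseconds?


Working:
Quarter-note beat duration = 60000 / 63 ms
Beats per measure (2/4) = 2
One measure = 2 × 60000 / 63 = 120000 / 63 ms
= 1904.8 ms


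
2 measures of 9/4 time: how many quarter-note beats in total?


Let's work it out.
Time signature 9/4: the bottom number 4 means the quarter note gets one count
The top number 9 means 9 quarter-note beats per measure
Total = 9 × 2 measures
= 18 quarter-note beats


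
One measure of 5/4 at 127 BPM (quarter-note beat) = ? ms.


Quarter-note beat duration = 60000 / 127 ms
Beats per measure (5/4) = 5
One measure = 5 × 60000 / 127 = 300000 / 127 ms
= 2362.2 ms


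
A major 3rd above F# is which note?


A 3rd spans 3 letter names, so from F we land on A
A major 3rd = 4 semitones above F#
Spell A at that pitch: A#
= A#


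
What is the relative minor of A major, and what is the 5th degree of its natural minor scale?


The relative minor shares the major's key signature and starts on its 6th degree
6th degree = a major 6th above the tonic; a major 6th above A is F#
→ relative minor of A major is F# minor
F# natural minor scale: F# G# A B C# D E
= F# minor; 5th degree = C#


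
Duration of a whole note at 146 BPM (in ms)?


Solution.
One quarter-note beat = 60000 / BPM = 60000 / 146 ms
Whole note = 4 × quarter note
Duration = 4 × 60000 / 146 = 240000 / 146
= 1643.8 ms


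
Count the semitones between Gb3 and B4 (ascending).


Solution.
Absolute semitone position = octave×12 + chromatic position
Gb3: 3×12 + 6 = 42
B4: 4×12 + 11 = 59
Difference = 59 - 42 = 17
= 17 semitones


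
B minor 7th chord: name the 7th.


Working:
Minor 7th chord = root + minor 3rd + perfect 5th + minor 7th
Seventh chords stack in thirds, so the letter names are B-D-F-A
Root: B
Minor 3rd above B: D
Perfect 5th above B: F#
Minor 7th above B: A
The 7th = A


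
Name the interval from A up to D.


Letter names: A → D spans 4 letter names → a 4th
Semitones: A → D = 5 half-steps
A 4th of 5 semitones is a perfect 4th
= perfect 4th


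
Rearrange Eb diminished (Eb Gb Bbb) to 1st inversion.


Step by step:
Root position: Eb Gb Bbb
1st inversion: move root up an octave
Bass note: Gb
Notes (bottom to top) = Gb Bbb Eb


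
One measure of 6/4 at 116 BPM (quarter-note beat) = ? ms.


Solution.
Quarter-note beat duration = 60000 / 116 ms
Beats per measure (6/4) = 6
One measure = 6 × 60000 / 116 = 360000 / 116 ms
= 3103.4 ms


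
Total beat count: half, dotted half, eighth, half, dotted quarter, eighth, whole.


Beat values:
  half = 2 beats
  dotted half = 3 beats
  eighth = 0.5 beats
  half = 2 beats
  dotted quarter = 1.5 beats
  eighth = 0.5 beats
  whole = 4 beats
Sum = 2 + 3 + 0.5 + 2 + 1.5 + 0.5 + 4
= 13.5 beats


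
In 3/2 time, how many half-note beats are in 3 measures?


Time signature 3/2: the bottom number 2 means the half note gets one count
The top number 3 means 3 half-note beats per measure
Total = 3 × 3 measures
= 9 half-note beats


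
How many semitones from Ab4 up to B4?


Solution.
Absolute semitone position = octave×12 + chromatic position
Ab4: 4×12 + 8 = 56
B4: 4×12 + 11 = 59
Difference = 59 - 56 = 3
= 3 semitones


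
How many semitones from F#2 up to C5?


Absolute semitone position = octave×12 + chromatic position
F#2: 2×12 + 6 = 30
C5: 5×12 + 0 = 60
Difference = 60 - 30 = 30
= 30 semitones


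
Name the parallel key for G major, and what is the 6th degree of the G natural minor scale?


Working:
Parallel keys share the same tonic but differ in mode
G major → parallel is G minor
G natural minor scale: G A Bb C D Eb F
= G minor; 6th degree = Eb


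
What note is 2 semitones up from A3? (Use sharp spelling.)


Step by step:
A3: chromatic position 9 in octave 3 → absolute = 3×12 + 9 = 45
Transpose up 2: 45 + 2 = 47
47 = 3×12 + 11 → B in octave 3
Result = B3


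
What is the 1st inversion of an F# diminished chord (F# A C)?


Root position: F# A C
1st inversion: move root up an octave
Bass note: A
Notes (bottom to top) = A C F#


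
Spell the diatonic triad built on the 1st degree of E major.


Working:
E major scale: E F# G# A B C# D#
Diatonic triad on degree 1 stacks scale notes 1, 3, 5: E G# B
E→G# = 4 semitones; E→B = 7 semitones → major triad
= E G# B (major)


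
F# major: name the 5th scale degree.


Solution.
Major scale pattern: W-W-H-W-W-W-H (2-2-1-2-2-2-1 semitones)
Starting from F#:
  F# + 2 semitones → G#
  G# + 2 semitones → A#
  A# + 1 semitone → B
  B + 2 semitones → C#
  C# + 2 semitones → D#
  D# + 2 semitones → E#
  E# + 1 semitone → F#
Scale: F# G# A# B C# D# E#
Degree 5 = C#


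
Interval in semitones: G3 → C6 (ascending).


Step by step:
Absolute semitone position = octave×12 + chromatic position
G3: 3×12 + 7 = 43
C6: 6×12 + 0 = 72
Difference = 72 - 43 = 29
= 29 semitones


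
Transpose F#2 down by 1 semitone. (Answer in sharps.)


Reasoning:
F#2: chromatic position 6 in octave 2 → absolute = 2×12 + 6 = 30
Transpose down 1: 30 - 1 = 29
29 = 2×12 + 5 → F in octave 2
Result = F2


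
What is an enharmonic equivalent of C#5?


Enharmonic notes sound the same pitch but are spelled with different letter names
C# and Db name the same pitch class
= Db5


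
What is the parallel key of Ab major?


Working:
Parallel keys share the same tonic but differ in mode
Ab major → parallel is Ab minor
= Ab minor


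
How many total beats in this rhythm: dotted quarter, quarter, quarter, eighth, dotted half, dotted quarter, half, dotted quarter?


Step by step:
Beat values:
  dotted quarter = 1.5 beats
  quarter = 1 beat
  quarter = 1 beat
  eighth = 0.5 beats
  dotted half = 3 beats
  dotted quarter = 1.5 beats
  half = 2 beats
  dotted quarter = 1.5 beats
Sum = 1.5 + 1 + 1 + 0.5 + 3 + 1.5 + 2 + 1.5
= 12 beats


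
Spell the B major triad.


Reasoning:
Major triad = root + major 3rd (4 semitones) + perfect 5th (7 semitones)
A triad on B stacks thirds, so the chord tones use letter names B-D-F
Root: B
Major 3rd above B: D#
Perfect 5th above B: F#
Chord = B D# F#


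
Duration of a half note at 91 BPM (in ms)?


Solution.
One quarter-note beat = 60000 / BPM = 60000 / 91 ms
Half note = 2 × quarter note
Duration = 2 × 60000 / 91 = 120000 / 91
= 1318.7 ms


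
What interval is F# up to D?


Solution.
Letter names: F → D spans 6 letter names → a 6th
Semitones: F# → D = 8 half-steps
A 6th of 8 semitones is a minor 6th
= minor 6th


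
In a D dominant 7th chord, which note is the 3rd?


Step by step:
Dominant 7th chord = root + major 3rd + perfect 5th + minor 7th
Seventh chords stack in thirds, so the letter names are D-F-A-C
Root: D
Major 3rd above D: F#
Perfect 5th above D: A
Minor 7th above D: C
The 3rd = F#


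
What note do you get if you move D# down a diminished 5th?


diminished 5th: 5 letter names, 6 semitones
Letter: D - 4 → G
Pitch: D# - 6 semitones, spelled as a G → G##
= G##


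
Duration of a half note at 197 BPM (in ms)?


One quarter-note beat = 60000 / BPM = 60000 / 197 ms
Half note = 2 × quarter note
Duration = 2 × 60000 / 197 = 120000 / 197
= 609.1 ms


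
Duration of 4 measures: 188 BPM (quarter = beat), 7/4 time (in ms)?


Working:
Quarter-note beat duration = 60000 / 188 ms
Beats per measure (7/4) = 7
One measure = 7 × 60000 / 188 = 420000 / 188 ms
4 measures = 4 × 420000 / 188 = 1680000 / 188
= 8936.2 ms


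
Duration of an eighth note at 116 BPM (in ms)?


Reasoning:
One quarter-note beat = 60000 / BPM = 60000 / 116 ms
Eighth note = 1/2 × quarter note
Duration = 1/2 × 60000 / 116 = 30000 / 116
= 258.6 ms


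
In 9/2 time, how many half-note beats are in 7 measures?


Step by step:
Time signature 9/2: the bottom number 2 means the half note gets one count
The top number 9 means 9 half-note beats per measure
Total = 9 × 7 measures
= 63 half-note beats


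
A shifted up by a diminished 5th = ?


diminished 5th: 5 letter names, 6 semitones
Letter: A + 4 → E
Pitch: A + 6 semitones, spelled as an E → Eb
= Eb


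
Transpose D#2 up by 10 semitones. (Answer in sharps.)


D#2: chromatic position 3 in octave 2 → absolute = 2×12 + 3 = 27
Transpose up 10: 27 + 10 = 37
37 = 3×12 + 1 → C# in octave 3
Result = C#3


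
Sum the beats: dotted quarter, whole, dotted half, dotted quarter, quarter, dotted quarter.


Solution.
Beat values:
  dotted quarter = 1.5 beats
  whole = 4 beats
  dotted half = 3 beats
  dotted quarter = 1.5 beats
  quarter = 1 beat
  dotted quarter = 1.5 beats
Sum = 1.5 + 4 + 3 + 1.5 + 1 + 1.5
= 12.5 beats


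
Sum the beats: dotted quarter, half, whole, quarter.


Solution.
Beat values:
  dotted quarter = 1.5 beats
  half = 2 beats
  whole = 4 beats
  quarter = 1 beat
Sum = 1.5 + 2 + 4 + 1
= 8.5 beats


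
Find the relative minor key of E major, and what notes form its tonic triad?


Let's work it out.
The relative minor shares the major's key signature and starts on its 6th degree
6th degree = a major 6th above the tonic; a major 6th above E is C#
→ relative minor of E major is C# minor
Tonic triad of C# minor = root + minor 3rd + perfect 5th = C# E G#
= C# minor; triad = C# E G#


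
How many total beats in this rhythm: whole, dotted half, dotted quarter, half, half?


Reasoning:
Beat values:
  whole = 4 beats
  dotted half = 3 beats
  dotted quarter = 1.5 beats
  half = 2 beats
  half = 2 beats
Sum = 4 + 3 + 1.5 + 2 + 2
= 12.5 beats


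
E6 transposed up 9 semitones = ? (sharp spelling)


E6: chromatic position 4 in octave 6 → absolute = 6×12 + 4 = 76
Transpose up 9: 76 + 9 = 85
85 = 7×12 + 1 → C# in octave 7
Result = C#7


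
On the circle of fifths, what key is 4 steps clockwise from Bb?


Reasoning:
Each clockwise step on the circle of fifths moves up a perfect 5th
From Bb: Bb → F → C → G → D
= D


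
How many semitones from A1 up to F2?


Let's work it out.
Absolute semitone position = octave×12 + chromatic position
A1: 1×12 + 9 = 21
F2: 2×12 + 5 = 29
Difference = 29 - 21 = 8
= 8 semitones


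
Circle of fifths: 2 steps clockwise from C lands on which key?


Each clockwise step on the circle of fifths moves up a perfect 5th
From C: C → G → D
= D


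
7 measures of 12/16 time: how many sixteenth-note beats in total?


Reasoning:
Time signature 12/16: the bottom number 16 means the sixteenth note gets one count
The top number 12 means 12 sixteenth-note beats per measure
Total = 12 × 7 measures
= 84 sixteenth-note beats


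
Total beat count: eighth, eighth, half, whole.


Beat values:
  eighth = 0.5 beats
  eighth = 0.5 beats
  half = 2 beats
  whole = 4 beats
Sum = 0.5 + 0.5 + 2 + 4
= 7 beats


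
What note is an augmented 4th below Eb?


Solution.
A 4th spans 4 letter names, so from E we land on B
An augmented 4th = 6 semitones below Eb
Spell B at that pitch: Bbb
= Bbb


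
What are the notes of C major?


Solution.
Major scale pattern: W-W-H-W-W-W-H (2-2-1-2-2-2-1 semitones)
Starting from C:
  C + 2 semitones → D
  D + 2 semitones → E
  E + 1 semitone → F
  F + 2 semitones → G
  G + 2 semitones → A
  A + 2 semitones → B
  B + 1 semitone → C
Scale = C D E F G A B


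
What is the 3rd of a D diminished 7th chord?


Diminished 7th chord = root + minor 3rd + diminished 5th + diminished 7th
Seventh chords stack in thirds, so the letter names are D-F-A-C
Root: D
Minor 3rd above D: F
Diminished 5th above D: Ab
Diminished 7th above D: Cb
The 3rd = F


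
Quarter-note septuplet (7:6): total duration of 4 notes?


Septuplet: 7 notes occupy the space of 6 quarter notes
Space = 6 × 1 = 6 beats
Each septuplet note = 6 / 7 = 6/7 beats
4 notes = 4 × 6/7 = 24/7
= 24/7 beats


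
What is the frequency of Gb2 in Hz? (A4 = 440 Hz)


Solution.
f = 440 × 2^(n/12) where n = semitones from A4
Gb2: -27 semitones from A4
f = 440 × 2^(-27/12)
f = 92.50 Hz


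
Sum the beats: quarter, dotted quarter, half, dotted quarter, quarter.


Solution.
Beat values:
  quarter = 1 beat
  dotted quarter = 1.5 beats
  half = 2 beats
  dotted quarter = 1.5 beats
  quarter = 1 beat
Sum = 1 + 1.5 + 2 + 1.5 + 1
= 7 beats


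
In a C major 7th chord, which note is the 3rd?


Working:
Major 7th chord = root + major 3rd + perfect 5th + major 7th
Seventh chords stack in thirds, so the letter names are C-E-G-B
Root: C
Major 3rd above C: E
Perfect 5th above C: G
Major 7th above C: B
The 3rd = E


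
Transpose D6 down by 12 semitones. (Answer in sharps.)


Solution.
D6: chromatic position 2 in octave 6 → absolute = 6×12 + 2 = 74
Transpose down 12: 74 - 12 = 62
62 = 5×12 + 2 → D in octave 5
Result = D5


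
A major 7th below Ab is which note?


Working:
A 7th spans 7 letter names, so from A we land on B
A major 7th = 11 semitones below Ab
Spell B at that pitch: Bbb
= Bbb


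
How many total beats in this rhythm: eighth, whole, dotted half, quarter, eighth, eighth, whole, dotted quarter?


Step by step:
Beat values:
  eighth = 0.5 beats
  whole = 4 beats
  dotted half = 3 beats
  quarter = 1 beat
  eighth = 0.5 beats
  eighth = 0.5 beats
  whole = 4 beats
  dotted quarter = 1.5 beats
Sum = 0.5 + 4 + 3 + 1 + 0.5 + 0.5 + 4 + 1.5
= 15 beats


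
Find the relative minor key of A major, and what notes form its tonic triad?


Let's work it out.
The relative minor shares the major's key signature and starts on its 6th degree
6th degree = a major 6th above the tonic; a major 6th above A is F#
→ relative minor of A major is F# minor
Tonic triad of F# minor = root + minor 3rd + perfect 5th = F# A C#
= F# minor; triad = F# A C#


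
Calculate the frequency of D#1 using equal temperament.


Step by step:
f = 440 × 2^(n/12) where n = semitones from A4
D#1: -42 semitones from A4
f = 440 × 2^(-42/12)
f = 38.89 Hz


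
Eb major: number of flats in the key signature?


Flat major keys: C(0), F(1), Bb(2), Eb(3), Ab(4), Db(5), Gb(6), Cb(7)
Eb major has 3 flats
Order of flats: Bb Eb Ab Db Gb Cb Fb → first 3: Bb, Eb, Ab
= 3 flats


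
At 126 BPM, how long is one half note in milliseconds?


Step by step:
One quarter-note beat = 60000 / BPM = 60000 / 126 ms
Half note = 2 × quarter note
Duration = 2 × 60000 / 126 = 120000 / 126
= 952.4 ms


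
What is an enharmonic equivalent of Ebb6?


Let's work it out.
Enharmonic notes sound the same pitch but are spelled with different letter names
Ebb and D name the same pitch class
= D6


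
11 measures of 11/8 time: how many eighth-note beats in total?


Solution.
Time signature 11/8: the bottom number 8 means the eighth note gets one count
The top number 11 means 11 eighth-note beats per measure
Total = 11 × 11 measures
= 121 eighth-note beats


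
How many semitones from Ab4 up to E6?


Let's work it out.
Absolute semitone position = octave×12 + chromatic position
Ab4: 4×12 + 8 = 56
E6: 6×12 + 4 = 76
Difference = 76 - 56 = 20
= 20 semitones


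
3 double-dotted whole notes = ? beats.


Base whole note = 4 beats
Dot 1 adds half the previous value: +2
Dot 2 adds half the previous value: +1
One double-dotted whole = 4 + 2 + 1 = 7
3 of them = 3 × 7 = 21
= 21 beats


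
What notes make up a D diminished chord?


Diminished triad = root + minor 3rd (3 semitones) + diminished 5th (6 semitones)
A triad on D stacks thirds, so the chord tones use letter names D-F-A
Root: D
Minor 3rd above D: F
Diminished 5th above D: Ab
Chord = D F Ab


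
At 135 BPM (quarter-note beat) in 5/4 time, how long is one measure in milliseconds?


Working:
Quarter-note beat duration = 60000 / 135 ms
Beats per measure (5/4) = 5
One measure = 5 × 60000 / 135 = 300000 / 135 ms
= 2222.2 ms


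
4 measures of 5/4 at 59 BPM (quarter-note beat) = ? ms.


Quarter-note beat duration = 60000 / 59 ms
Beats per measure (5/4) = 5
One measure = 5 × 60000 / 59 = 300000 / 59 ms
4 measures = 4 × 300000 / 59 = 1200000 / 59
= 20339.0 ms


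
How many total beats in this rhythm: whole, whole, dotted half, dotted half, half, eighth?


Let's work it out.
Beat values:
  whole = 4 beats
  whole = 4 beats
  dotted half = 3 beats
  dotted half = 3 beats
  half = 2 beats
  eighth = 0.5 beats
Sum = 4 + 4 + 3 + 3 + 2 + 0.5
= 16.5 beats


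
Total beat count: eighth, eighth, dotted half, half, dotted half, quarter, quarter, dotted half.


Reasoning:
Beat values:
  eighth = 0.5 beats
  eighth = 0.5 beats
  dotted half = 3 beats
  half = 2 beats
  dotted half = 3 beats
  quarter = 1 beat
  quarter = 1 beat
  dotted half = 3 beats
Sum = 0.5 + 0.5 + 3 + 2 + 3 + 1 + 1 + 3
= 14 beats


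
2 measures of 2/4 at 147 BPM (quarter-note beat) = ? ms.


Working:
Quarter-note beat duration = 60000 / 147 ms
Beats per measure (2/4) = 2
One measure = 2 × 60000 / 147 = 120000 / 147 ms
2 measures = 2 × 120000 / 147 = 240000 / 147
= 1632.7 ms


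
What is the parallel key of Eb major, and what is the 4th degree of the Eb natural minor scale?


Parallel keys share the same tonic but differ in mode
Eb major → parallel is Eb minor
Eb natural minor scale: Eb F Gb Ab Bb Cb Db
= Eb minor; 4th degree = Ab


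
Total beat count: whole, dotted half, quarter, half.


Solution.
Beat values:
  whole = 4 beats
  dotted half = 3 beats
  quarter = 1 beat
  half = 2 beats
Sum = 4 + 3 + 1 + 2
= 10 beats


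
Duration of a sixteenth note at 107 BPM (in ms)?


One quarter-note beat = 60000 / BPM = 60000 / 107 ms
Sixteenth note = 1/4 × quarter note
Duration = 1/4 × 60000 / 107 = 15000 / 107
= 140.2 ms


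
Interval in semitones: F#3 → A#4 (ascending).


Absolute semitone position = octave×12 + chromatic position
F#3: 3×12 + 6 = 42
A#4: 4×12 + 10 = 58
Difference = 58 - 42 = 16
= 16 semitones


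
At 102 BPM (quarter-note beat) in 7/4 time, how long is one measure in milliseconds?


Working:
Quarter-note beat duration = 60000 / 102 ms
Beats per measure (7/4) = 7
One measure = 7 × 60000 / 102 = 420000 / 102 ms
= 4117.6 ms


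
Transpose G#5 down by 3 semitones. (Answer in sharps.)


Solution.
G#5: chromatic position 8 in octave 5 → absolute = 5×12 + 8 = 68
Transpose down 3: 68 - 3 = 65
65 = 5×12 + 5 → F in octave 5
Result = F5


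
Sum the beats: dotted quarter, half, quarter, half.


Beat values:
  dotted quarter = 1.5 beats
  half = 2 beats
  quarter = 1 beat
  half = 2 beats
Sum = 1.5 + 2 + 1 + 2
= 6.5 beats


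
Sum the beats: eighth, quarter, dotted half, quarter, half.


Let's work it out.
Beat values:
  eighth = 0.5 beats
  quarter = 1 beat
  dotted half = 3 beats
  quarter = 1 beat
  half = 2 beats
Sum = 0.5 + 1 + 3 + 1 + 2
= 7.5 beats


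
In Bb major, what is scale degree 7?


Solution.
Major scale pattern: W-W-H-W-W-W-H (2-2-1-2-2-2-1 semitones)
Starting from Bb:
  Bb + 2 semitones → C
  C + 2 semitones → D
  D + 1 semitone → Eb
  Eb + 2 semitones → F
  F + 2 semitones → G
  G + 2 semitones → A
  A + 1 semitone → Bb
Scale: Bb C D Eb F G A
Degree 7 = A


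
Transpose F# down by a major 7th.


Working:
major 7th: 7 letter names, 11 semitones
Letter: F - 6 → G
Pitch: F# - 11 semitones, spelled as a G → G
= G


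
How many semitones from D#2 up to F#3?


Solution.
Absolute semitone position = octave×12 + chromatic position
D#2: 2×12 + 3 = 27
F#3: 3×12 + 6 = 42
Difference = 42 - 27 = 15
= 15 semitones


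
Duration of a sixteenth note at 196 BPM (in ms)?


Working:
One quarter-note beat = 60000 / BPM = 60000 / 196 ms
Sixteenth note = 1/4 × quarter note
Duration = 1/4 × 60000 / 196 = 15000 / 196
= 76.5 ms


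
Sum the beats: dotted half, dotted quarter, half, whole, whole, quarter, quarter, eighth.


Step by step:
Beat values:
  dotted half = 3 beats
  dotted quarter = 1.5 beats
  half = 2 beats
  whole = 4 beats
  whole = 4 beats
  quarter = 1 beat
  quarter = 1 beat
  eighth = 0.5 beats
Sum = 3 + 1.5 + 2 + 4 + 4 + 1 + 1 + 0.5
= 17 beats


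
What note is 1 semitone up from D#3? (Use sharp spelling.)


Working:
D#3: chromatic position 3 in octave 3 → absolute = 3×12 + 3 = 39
Transpose up 1: 39 + 1 = 40
40 = 3×12 + 4 → E in octave 3
Result = E3


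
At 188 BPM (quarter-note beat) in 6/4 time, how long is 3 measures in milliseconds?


Reasoning:
Quarter-note beat duration = 60000 / 188 ms
Beats per measure (6/4) = 6
One measure = 6 × 60000 / 188 = 360000 / 188 ms
3 measures = 3 × 360000 / 188 = 1080000 / 188
= 5744.7 ms


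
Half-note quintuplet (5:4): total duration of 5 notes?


Let's work it out.
Quintuplet: 5 notes occupy the space of 4 half notes
Space = 4 × 2 = 8 beats
Each quintuplet note = 8 / 5 = 8/5 beats
5 notes = 5 × 8/5 = 8
= 8 beats


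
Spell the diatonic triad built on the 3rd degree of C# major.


Reasoning:
C# major scale: C# D# E# F# G# A# B#
Diatonic triad on degree 3 stacks scale notes 3, 5, 7: E# G# B#
E#→G# = 3 semitones; E#→B# = 7 semitones → minor triad
= E# G# B# (minor)


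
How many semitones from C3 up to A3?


Absolute semitone position = octave×12 + chromatic position
C3: 3×12 + 0 = 36
A3: 3×12 + 9 = 45
Difference = 45 - 36 = 9
= 9 semitones


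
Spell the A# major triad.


Reasoning:
Major triad = root + major 3rd (4 semitones) + perfect 5th (7 semitones)
A triad on A# stacks thirds, so the chord tones use letter names A-C-E
Root: A#
Major 3rd above A#: C##
Perfect 5th above A#: E#
Chord = A# C## E#


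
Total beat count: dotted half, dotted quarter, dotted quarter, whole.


Beat values:
  dotted half = 3 beats
  dotted quarter = 1.5 beats
  dotted quarter = 1.5 beats
  whole = 4 beats
Sum = 3 + 1.5 + 1.5 + 4
= 10 beats


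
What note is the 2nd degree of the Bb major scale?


Let's work it out.
Major scale pattern: W-W-H-W-W-W-H (2-2-1-2-2-2-1 semitones)
Starting from Bb:
  Bb + 2 semitones → C
  C + 2 semitones → D
  D + 1 semitone → Eb
  Eb + 2 semitones → F
  F + 2 semitones → G
  G + 2 semitones → A
  A + 1 semitone → Bb
Scale: Bb C D Eb F G A
Degree 2 = C


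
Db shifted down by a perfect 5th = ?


Reasoning:
perfect 5th: 5 letter names, 7 semitones
Letter: D - 4 → G
Pitch: Db - 7 semitones, spelled as a G → Gb
= Gb


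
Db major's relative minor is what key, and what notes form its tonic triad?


Working:
The relative minor shares the major's key signature and starts on its 6th degree
6th degree = a major 6th above the tonic; a major 6th above Db is Bb
→ relative minor of Db major is Bb minor
Tonic triad of Bb minor = root + minor 3rd + perfect 5th = Bb Db F
= Bb minor; triad = Bb Db F


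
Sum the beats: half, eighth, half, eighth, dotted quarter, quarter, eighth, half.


Beat values:
  half = 2 beats
  eighth = 0.5 beats
  half = 2 beats
  eighth = 0.5 beats
  dotted quarter = 1.5 beats
  quarter = 1 beat
  eighth = 0.5 beats
  half = 2 beats
Sum = 2 + 0.5 + 2 + 0.5 + 1.5 + 1 + 0.5 + 2
= 10 beats


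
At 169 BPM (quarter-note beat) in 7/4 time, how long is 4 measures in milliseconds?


Working:
Quarter-note beat duration = 60000 / 169 ms
Beats per measure (7/4) = 7
One measure = 7 × 60000 / 169 = 420000 / 169 ms
4 measures = 4 × 420000 / 169 = 1680000 / 169
= 9940.8 ms


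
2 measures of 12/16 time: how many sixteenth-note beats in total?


Reasoning:
Time signature 12/16: the bottom number 16 means the sixteenth note gets one count
The top number 12 means 12 sixteenth-note beats per measure
Total = 12 × 2 measures
= 24 sixteenth-note beats


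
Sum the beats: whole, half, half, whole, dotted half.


Beat values:
  whole = 4 beats
  half = 2 beats
  half = 2 beats
  whole = 4 beats
  dotted half = 3 beats
Sum = 4 + 2 + 2 + 4 + 3
= 15 beats


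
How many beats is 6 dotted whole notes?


Step by step:
Base whole note = 4 beats
Dot 1 adds half the previous value: +2
One dotted whole = 4 + 2 = 6
6 of them = 6 × 6 = 36
= 36 beats


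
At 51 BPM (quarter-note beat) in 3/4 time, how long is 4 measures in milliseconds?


Solution.
Quarter-note beat duration = 60000 / 51 ms
Beats per measure (3/4) = 3
One measure = 3 × 60000 / 51 = 180000 / 51 ms
4 measures = 4 × 180000 / 51 = 720000 / 51
= 14117.6 ms


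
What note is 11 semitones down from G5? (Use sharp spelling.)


Solution.
G5: chromatic position 7 in octave 5 → absolute = 5×12 + 7 = 67
Transpose down 11: 67 - 11 = 56
56 = 4×12 + 8 → G# in octave 4
Result = G#4


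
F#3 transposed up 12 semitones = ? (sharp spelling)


F#3: chromatic position 6 in octave 3 → absolute = 3×12 + 6 = 42
Transpose up 12: 42 + 12 = 54
54 = 4×12 + 6 → F# in octave 4
Result = F#4


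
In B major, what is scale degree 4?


Step by step:
Major scale pattern: W-W-H-W-W-W-H (2-2-1-2-2-2-1 semitones)
Starting from B:
  B + 2 semitones → C#
  C# + 2 semitones → D#
  D# + 1 semitone → E
  E + 2 semitones → F#
  F# + 2 semitones → G#
  G# + 2 semitones → A#
  A# + 1 semitone → B
Scale: B C# D# E F# G# A#
Degree 4 = E


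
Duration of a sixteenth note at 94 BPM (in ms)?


One quarter-note beat = 60000 / BPM = 60000 / 94 ms
Sixteenth note = 1/4 × quarter note
Duration = 1/4 × 60000 / 94 = 15000 / 94
= 159.6 ms


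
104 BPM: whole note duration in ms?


Solution.
One quarter-note beat = 60000 / BPM = 60000 / 104 ms
Whole note = 4 × quarter note
Duration = 4 × 60000 / 104 = 240000 / 104
= 2307.7 ms


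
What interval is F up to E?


Reasoning:
Letter names: F → E spans 7 letter names → a 7th
Semitones: F → E = 11 half-steps
A 7th of 11 semitones is a major 7th
= major 7th


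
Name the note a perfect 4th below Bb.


A 4th spans 4 letter names, so from B we land on F
A perfect 4th = 5 semitones below Bb
Spell F at that pitch: F
= F


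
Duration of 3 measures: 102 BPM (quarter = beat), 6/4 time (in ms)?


Let's work it out.
Quarter-note beat duration = 60000 / 102 ms
Beats per measure (6/4) = 6
One measure = 6 × 60000 / 102 = 360000 / 102 ms
3 measures = 3 × 360000 / 102 = 1080000 / 102
= 10588.2 ms


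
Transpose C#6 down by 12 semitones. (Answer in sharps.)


Step by step:
C#6: chromatic position 1 in octave 6 → absolute = 6×12 + 1 = 73
Transpose down 12: 73 - 12 = 61
61 = 5×12 + 1 → C# in octave 5
Result = C#5


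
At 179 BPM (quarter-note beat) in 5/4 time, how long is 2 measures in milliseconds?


Let's work it out.
Quarter-note beat duration = 60000 / 179 ms
Beats per measure (5/4) = 5
One measure = 5 × 60000 / 179 = 300000 / 179 ms
2 measures = 2 × 300000 / 179 = 600000 / 179
= 3352.0 ms


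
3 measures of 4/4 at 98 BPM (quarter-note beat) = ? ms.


Quarter-note beat duration = 60000 / 98 ms
Beats per measure (4/4) = 4
One measure = 4 × 60000 / 98 = 240000 / 98 ms
3 measures = 3 × 240000 / 98 = 720000 / 98
= 7346.9 ms


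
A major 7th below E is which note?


Let's work it out.
A 7th spans 7 letter names, so from E we land on F
A major 7th = 11 semitones below E
Spell F at that pitch: F
= F


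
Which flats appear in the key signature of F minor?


Let's work it out.
Flat minor keys: A(0), D(1), G(2), C(3), F(4), Bb(5), Eb(6), Ab(7)
F minor has 4 flats
Order of flats: Bb Eb Ab Db Gb Cb Fb → first 4: Bb, Eb, Ab, Db
= Bb, Eb, Ab, Db


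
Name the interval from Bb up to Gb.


Solution.
Letter names: B → G spans 6 letter names → a 6th
Semitones: Bb → Gb = 8 half-steps
A 6th of 8 semitones is a minor 6th
= minor 6th


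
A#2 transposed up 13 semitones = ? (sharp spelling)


Working:
A#2: chromatic position 10 in octave 2 → absolute = 2×12 + 10 = 34
Transpose up 13: 34 + 13 = 47
47 = 3×12 + 11 → B in octave 3
Result = B3


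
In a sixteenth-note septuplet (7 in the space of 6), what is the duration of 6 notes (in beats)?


Working:
Septuplet: 7 notes occupy the space of 6 sixteenth notes
Space = 6 × 1/4 = 3/2 beats
Each septuplet note = 3/2 / 7 = 3/14 beats
6 notes = 6 × 3/14 = 9/7
= 9/7 beats


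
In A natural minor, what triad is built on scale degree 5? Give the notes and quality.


A natural minor scale: A B C D E F G
Diatonic triad on degree 5 stacks scale notes 5, 7, 2: E G B
E→G = 3 semitones; E→B = 7 semitones → minor triad
= E G B (minor)


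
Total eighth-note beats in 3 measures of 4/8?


Step by step:
Time signature 4/8: the bottom number 8 means the eighth note gets one count
The top number 4 means 4 eighth-note beats per measure
Total = 4 × 3 measures
= 12 eighth-note beats


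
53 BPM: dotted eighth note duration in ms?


One quarter-note beat = 60000 / BPM = 60000 / 53 ms
Dotted eighth note = 3/4 × quarter note
Duration = 3/4 × 60000 / 53 = 45000 / 53
= 849.1 ms


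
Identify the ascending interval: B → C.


Reasoning:
Letter names: B → C spans 2 letter names → a 2nd
Semitones: B → C = 1 half-step
A 2nd of 1 semitone is a minor 2nd
= minor 2nd


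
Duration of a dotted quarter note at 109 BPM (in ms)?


Working:
One quarter-note beat = 60000 / BPM = 60000 / 109 ms
Dotted quarter note = 3/2 × quarter note
Duration = 3/2 × 60000 / 109 = 90000 / 109
= 825.7 ms


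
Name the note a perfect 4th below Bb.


Reasoning:
A 4th spans 4 letter names, so from B we land on F
A perfect 4th = 5 semitones below Bb
Spell F at that pitch: F
= F


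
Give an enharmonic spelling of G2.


Enharmonic notes sound the same pitch but are spelled with different letter names
G and F## name the same pitch class
= F##2


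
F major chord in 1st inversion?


Working:
Root position: F A C
1st inversion: move root up an octave
Bass note: A
Notes (bottom to top) = A C F


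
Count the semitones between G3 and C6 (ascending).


Solution.
Absolute semitone position = octave×12 + chromatic position
G3: 3×12 + 7 = 43
C6: 6×12 + 0 = 72
Difference = 72 - 43 = 29
= 29 semitones


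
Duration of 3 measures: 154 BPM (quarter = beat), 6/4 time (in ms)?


Reasoning:
Quarter-note beat duration = 60000 / 154 ms
Beats per measure (6/4) = 6
One measure = 6 × 60000 / 154 = 360000 / 154 ms
3 measures = 3 × 360000 / 154 = 1080000 / 154
= 7013.0 ms


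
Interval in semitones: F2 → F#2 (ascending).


Absolute semitone position = octave×12 + chromatic position
F2: 2×12 + 5 = 29
F#2: 2×12 + 6 = 30
Difference = 30 - 29 = 1
= 1 semitone


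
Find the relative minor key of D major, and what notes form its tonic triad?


Reasoning:
The relative minor shares the major's key signature and starts on its 6th degree
6th degree = a major 6th above the tonic; a major 6th above D is B
→ relative minor of D major is B minor
Tonic triad of B minor = root + minor 3rd + perfect 5th = B D F#
= B minor; triad = B D F#


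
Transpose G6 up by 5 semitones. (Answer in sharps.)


Step by step:
G6: chromatic position 7 in octave 6 → absolute = 6×12 + 7 = 79
Transpose up 5: 79 + 5 = 84
84 = 7×12 + 0 → C in octave 7
Result = C7


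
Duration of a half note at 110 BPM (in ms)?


Working:
One quarter-note beat = 60000 / BPM = 60000 / 110 ms
Half note = 2 × quarter note
Duration = 2 × 60000 / 110 = 120000 / 110
= 1090.9 ms


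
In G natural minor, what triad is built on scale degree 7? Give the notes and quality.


Working:
G natural minor scale: G A Bb C D Eb F
Diatonic triad on degree 7 stacks scale notes 7, 2, 4: F A C
F→A = 4 semitones; F→C = 7 semitones → major triad
= F A C (major)


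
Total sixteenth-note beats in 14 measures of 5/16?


Time signature 5/16: the bottom number 16 means the sixteenth note gets one count
The top number 5 means 5 sixteenth-note beats per measure
Total = 5 × 14 measures
= 70 sixteenth-note beats
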